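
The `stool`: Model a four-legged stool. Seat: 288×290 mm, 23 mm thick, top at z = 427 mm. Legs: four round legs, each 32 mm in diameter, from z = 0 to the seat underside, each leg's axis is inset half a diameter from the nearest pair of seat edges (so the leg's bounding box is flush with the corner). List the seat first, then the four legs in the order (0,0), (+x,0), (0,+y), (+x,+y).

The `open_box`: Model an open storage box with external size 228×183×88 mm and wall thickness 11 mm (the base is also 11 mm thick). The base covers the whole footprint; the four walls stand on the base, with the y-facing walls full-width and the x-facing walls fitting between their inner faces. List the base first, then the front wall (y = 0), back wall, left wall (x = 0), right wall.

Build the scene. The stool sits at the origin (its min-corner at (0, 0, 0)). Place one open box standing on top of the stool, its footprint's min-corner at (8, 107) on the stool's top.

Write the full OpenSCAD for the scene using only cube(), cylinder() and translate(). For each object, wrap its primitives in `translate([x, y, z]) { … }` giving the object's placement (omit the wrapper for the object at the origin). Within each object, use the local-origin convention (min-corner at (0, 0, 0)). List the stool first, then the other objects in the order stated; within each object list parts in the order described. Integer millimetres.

translate([0, 0, 404]) cube([288, 290, 23]);
translate([16, 16, 0]) cylinder(h = 404, r = 16);
translate([272, 16, 0]) cylinder(h = 404, r = 16);
translate([16, 274, 0]) cylinder(h = 404, r = 16);
translate([272, 274, 0]) cylinder(h = 404, r = 16);
translate([8, 107, 427]) {
  cube([228, 183, 11]);
  translate([0, 0, 11]) cube([228, 11, 77]);
  translate([0, 172, 11]) cube([228, 11, 77]);
  translate([0, 11, 11]) cube([11, 161, 77]);
  translate([217, 11, 11]) cube([11, 161, 77]);
}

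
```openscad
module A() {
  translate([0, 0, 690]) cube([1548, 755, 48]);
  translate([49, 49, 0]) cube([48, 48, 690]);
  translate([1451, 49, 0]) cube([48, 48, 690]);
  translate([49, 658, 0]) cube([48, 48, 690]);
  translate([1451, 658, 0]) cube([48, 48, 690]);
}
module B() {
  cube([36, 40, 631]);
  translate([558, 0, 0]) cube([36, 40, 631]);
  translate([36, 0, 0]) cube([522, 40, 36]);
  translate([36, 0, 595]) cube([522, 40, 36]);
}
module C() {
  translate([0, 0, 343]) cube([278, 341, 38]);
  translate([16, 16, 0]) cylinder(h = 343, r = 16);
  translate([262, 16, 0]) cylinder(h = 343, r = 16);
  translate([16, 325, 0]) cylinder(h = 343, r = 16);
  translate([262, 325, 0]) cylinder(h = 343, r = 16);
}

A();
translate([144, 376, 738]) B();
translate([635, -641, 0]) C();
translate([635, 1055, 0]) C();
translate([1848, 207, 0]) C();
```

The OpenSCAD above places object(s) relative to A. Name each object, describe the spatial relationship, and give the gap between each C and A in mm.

Each stool's nearest face is 300 mm from the table's bounding box.

A is a table. B is a picture frame. C is a stool. The picture frame is on top of the table. Three stools sit around the table at the −y, +y, +x sides. The gap between each stool and the table is 300 mm.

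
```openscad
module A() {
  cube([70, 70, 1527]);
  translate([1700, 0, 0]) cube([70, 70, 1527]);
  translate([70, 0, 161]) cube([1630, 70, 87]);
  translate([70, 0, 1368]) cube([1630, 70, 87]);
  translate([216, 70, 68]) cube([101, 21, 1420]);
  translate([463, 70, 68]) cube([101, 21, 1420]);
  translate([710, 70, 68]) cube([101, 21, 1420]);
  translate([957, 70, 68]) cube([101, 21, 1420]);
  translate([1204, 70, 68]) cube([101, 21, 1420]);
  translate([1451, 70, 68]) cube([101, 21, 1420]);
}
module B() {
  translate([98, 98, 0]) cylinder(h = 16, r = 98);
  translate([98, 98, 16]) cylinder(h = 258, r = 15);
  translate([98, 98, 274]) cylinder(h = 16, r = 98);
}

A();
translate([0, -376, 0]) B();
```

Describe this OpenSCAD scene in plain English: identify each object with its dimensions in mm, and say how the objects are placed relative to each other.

A is a fence section. Two 70×70 mm posts, 1527 mm tall, stand on the floor with a clear span of 1630 mm between their inner faces. Two horizontal rails of 70×87 mm section span the gap between the posts with their undersides at z = 161 mm and z = 1368 mm, flush with the posts' −y face. 6 pickets, each 101 mm wide, 21 mm thick and 1420 mm tall, are fixed to the +y face of the rails with their bottoms at z = 68 mm, evenly spaced across the span with equal gaps (rounded down to the nearest mm) at the −x end and between each pair — any rounding remainder accumulates at the +x end.

B is a spool: two coaxial disc flanges of radius 98 mm and thickness 16 mm, joined by a core cylinder of radius 15 mm and height 258 mm. The lower flange rests on z = 0 and the three cylinders share a vertical axis.

The spool is on the floor beside the fence section on its −y side.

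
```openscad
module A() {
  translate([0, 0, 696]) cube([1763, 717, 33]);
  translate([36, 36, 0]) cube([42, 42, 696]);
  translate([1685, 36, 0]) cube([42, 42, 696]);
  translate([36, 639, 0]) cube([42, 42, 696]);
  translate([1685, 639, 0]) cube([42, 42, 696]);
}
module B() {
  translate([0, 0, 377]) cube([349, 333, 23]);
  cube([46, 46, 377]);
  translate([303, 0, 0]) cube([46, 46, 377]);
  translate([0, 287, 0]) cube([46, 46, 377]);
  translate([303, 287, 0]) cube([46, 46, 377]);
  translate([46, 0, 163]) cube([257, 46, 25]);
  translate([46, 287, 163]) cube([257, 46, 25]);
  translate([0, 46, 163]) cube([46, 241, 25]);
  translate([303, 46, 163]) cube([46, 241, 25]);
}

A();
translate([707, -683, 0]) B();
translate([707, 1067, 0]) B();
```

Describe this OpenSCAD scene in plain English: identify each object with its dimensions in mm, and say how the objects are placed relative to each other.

A is a rectangular dining table. The top is 1763×717×33 mm with its upper surface at z = 729 mm. It stands on four 42×42 mm square legs, each inset 36 mm from the nearest pair of top edges, running from the floor to the underside of the top.

B is a four-legged stool. The seat is a 349×333×23 mm slab whose top surface is at z = 400 mm; four square legs, each 46×46 mm in cross-section, run from the floor (z = 0) to the underside of the seat, each flush with a corner of the seat. Four stretchers, 46 mm wide and 25 mm tall, connect adjacent legs with their undersides at z = 163 mm, each running between the inner faces of the legs it joins and aligned with the legs' outer faces on the other axis.

Two stools sit around the table at the −y, +y sides.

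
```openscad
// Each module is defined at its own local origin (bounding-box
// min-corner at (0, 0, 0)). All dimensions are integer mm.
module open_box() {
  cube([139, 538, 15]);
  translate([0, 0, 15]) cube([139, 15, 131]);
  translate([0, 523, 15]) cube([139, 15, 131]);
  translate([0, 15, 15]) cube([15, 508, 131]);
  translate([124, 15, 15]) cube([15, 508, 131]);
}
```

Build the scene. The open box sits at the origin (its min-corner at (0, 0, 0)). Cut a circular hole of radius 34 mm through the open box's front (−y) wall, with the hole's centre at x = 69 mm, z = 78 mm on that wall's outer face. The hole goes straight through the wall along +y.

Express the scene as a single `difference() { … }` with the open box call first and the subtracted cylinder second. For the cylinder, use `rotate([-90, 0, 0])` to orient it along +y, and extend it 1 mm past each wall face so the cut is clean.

difference() {
  open_box();
  translate([69, -1, 78]) rotate([-90, 0, 0]) cylinder(h = 17, r = 34);
}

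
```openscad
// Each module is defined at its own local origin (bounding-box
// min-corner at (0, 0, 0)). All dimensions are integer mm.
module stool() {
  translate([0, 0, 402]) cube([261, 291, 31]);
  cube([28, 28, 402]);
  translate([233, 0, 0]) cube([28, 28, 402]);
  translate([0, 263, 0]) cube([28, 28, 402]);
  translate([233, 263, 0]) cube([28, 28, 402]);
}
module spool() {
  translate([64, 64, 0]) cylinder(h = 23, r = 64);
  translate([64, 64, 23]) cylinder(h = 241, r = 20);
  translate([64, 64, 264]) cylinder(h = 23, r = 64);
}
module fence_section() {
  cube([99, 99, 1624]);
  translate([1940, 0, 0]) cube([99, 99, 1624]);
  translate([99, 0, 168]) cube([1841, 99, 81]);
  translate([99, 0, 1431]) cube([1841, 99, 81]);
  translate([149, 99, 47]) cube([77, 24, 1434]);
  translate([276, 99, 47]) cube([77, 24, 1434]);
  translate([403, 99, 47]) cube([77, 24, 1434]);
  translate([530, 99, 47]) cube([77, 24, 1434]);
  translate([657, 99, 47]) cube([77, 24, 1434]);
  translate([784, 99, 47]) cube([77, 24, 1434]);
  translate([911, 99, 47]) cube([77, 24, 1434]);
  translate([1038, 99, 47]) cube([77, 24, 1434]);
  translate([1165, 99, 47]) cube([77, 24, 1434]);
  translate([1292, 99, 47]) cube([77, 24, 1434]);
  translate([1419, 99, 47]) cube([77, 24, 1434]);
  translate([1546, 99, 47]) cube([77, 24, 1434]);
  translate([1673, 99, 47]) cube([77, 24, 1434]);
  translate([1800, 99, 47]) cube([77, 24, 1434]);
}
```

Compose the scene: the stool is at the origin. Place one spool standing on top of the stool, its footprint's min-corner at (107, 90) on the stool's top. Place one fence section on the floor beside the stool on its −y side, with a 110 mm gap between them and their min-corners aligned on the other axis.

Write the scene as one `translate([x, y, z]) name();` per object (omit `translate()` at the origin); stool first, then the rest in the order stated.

stool();
translate([107, 90, 433]) spool();
translate([0, -233, 0]) fence_section();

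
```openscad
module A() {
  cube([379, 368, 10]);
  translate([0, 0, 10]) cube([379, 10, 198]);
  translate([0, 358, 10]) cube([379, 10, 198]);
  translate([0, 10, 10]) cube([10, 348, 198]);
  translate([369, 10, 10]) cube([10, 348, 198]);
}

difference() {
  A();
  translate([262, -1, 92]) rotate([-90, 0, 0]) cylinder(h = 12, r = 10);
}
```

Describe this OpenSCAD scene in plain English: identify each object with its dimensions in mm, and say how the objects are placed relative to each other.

A is an open storage box with external size 379×368×208 mm and wall thickness 10 mm (the base is also 10 mm thick). The base covers the whole footprint; the four walls stand on the base, with the y-facing walls full-width and the x-facing walls fitting between their inner faces.

The open box has a circular hole of radius 10 mm through its front wall, centred at (x = 262, z = 92).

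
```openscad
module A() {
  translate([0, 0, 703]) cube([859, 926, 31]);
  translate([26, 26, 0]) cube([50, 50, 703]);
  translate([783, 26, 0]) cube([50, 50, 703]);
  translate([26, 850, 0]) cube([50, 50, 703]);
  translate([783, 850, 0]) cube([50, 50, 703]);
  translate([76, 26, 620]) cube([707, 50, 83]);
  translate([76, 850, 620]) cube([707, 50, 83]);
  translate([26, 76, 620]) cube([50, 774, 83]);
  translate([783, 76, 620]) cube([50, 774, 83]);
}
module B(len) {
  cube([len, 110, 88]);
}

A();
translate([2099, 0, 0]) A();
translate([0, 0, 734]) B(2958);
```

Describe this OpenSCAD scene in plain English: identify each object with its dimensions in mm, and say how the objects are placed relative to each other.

A is a rectangular dining table. The top is 859×926×31 mm with its upper surface at z = 734 mm. It stands on four 50×50 mm square legs, each inset 26 mm from the nearest pair of top edges, running from the floor to the underside of the top. Four apron rails, 50 mm thick and 83 mm tall, run between adjacent legs with their top edges flush with the underside of the top and their outer faces flush with the legs' outer faces.

B is a rectangular beam 2958 mm long (x), 110 mm deep (y), 88 mm thick (z).

The beam spans the tops of two tables placed 1240 mm apart, resting at z = 734 mm.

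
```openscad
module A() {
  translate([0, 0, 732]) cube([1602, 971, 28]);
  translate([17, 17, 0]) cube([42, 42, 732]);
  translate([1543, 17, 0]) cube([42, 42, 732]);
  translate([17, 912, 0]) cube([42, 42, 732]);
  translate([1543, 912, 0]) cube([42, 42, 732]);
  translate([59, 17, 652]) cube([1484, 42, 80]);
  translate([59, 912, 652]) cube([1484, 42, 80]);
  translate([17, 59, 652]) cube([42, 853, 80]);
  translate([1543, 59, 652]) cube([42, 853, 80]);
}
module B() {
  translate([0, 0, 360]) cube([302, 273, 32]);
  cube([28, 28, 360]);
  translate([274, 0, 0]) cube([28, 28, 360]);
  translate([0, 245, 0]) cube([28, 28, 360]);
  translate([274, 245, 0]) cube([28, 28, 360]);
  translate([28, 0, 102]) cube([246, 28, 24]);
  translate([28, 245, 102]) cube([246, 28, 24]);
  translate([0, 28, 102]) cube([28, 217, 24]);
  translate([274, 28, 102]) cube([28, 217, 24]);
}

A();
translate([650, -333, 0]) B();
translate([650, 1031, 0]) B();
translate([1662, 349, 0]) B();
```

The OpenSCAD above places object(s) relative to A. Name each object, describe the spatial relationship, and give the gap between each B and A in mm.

A is a table. B is a stool. Three stools sit around the table at the −y, +y, +x sides. The gap between each stool and the table is 60 mm.

Each stool's nearest face is 60 mm from the table's bounding box.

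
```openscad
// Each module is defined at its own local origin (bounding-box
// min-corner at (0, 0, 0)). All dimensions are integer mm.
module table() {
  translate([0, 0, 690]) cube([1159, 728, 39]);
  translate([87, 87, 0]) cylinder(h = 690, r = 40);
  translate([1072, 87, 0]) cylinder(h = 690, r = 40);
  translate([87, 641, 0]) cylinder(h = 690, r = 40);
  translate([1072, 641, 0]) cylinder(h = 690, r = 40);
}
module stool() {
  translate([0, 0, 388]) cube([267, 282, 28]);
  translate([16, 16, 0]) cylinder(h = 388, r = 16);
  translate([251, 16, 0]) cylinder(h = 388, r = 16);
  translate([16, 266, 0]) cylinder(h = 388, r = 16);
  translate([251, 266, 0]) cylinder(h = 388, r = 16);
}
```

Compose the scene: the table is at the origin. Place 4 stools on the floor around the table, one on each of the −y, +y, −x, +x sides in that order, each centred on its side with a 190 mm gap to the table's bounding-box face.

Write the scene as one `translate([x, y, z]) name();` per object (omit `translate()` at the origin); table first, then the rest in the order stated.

table();
translate([446, -472, 0]) stool();
translate([446, 918, 0]) stool();
translate([-457, 223, 0]) stool();
translate([1349, 223, 0]) stool();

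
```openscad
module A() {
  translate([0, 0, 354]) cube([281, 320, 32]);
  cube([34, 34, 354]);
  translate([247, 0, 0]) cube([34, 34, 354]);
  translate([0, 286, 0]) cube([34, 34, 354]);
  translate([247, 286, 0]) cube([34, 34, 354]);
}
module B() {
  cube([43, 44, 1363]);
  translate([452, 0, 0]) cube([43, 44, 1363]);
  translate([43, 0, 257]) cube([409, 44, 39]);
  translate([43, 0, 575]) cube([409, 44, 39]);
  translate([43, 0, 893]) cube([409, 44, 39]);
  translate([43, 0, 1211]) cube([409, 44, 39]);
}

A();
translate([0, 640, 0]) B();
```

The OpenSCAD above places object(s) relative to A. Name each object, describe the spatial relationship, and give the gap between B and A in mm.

The ladder's nearest face is 320 mm from the stool's +y face.

A is a stool. B is a ladder. The ladder is on the floor beside the stool on its +y side. The gap between the ladder and the stool is 320 mm.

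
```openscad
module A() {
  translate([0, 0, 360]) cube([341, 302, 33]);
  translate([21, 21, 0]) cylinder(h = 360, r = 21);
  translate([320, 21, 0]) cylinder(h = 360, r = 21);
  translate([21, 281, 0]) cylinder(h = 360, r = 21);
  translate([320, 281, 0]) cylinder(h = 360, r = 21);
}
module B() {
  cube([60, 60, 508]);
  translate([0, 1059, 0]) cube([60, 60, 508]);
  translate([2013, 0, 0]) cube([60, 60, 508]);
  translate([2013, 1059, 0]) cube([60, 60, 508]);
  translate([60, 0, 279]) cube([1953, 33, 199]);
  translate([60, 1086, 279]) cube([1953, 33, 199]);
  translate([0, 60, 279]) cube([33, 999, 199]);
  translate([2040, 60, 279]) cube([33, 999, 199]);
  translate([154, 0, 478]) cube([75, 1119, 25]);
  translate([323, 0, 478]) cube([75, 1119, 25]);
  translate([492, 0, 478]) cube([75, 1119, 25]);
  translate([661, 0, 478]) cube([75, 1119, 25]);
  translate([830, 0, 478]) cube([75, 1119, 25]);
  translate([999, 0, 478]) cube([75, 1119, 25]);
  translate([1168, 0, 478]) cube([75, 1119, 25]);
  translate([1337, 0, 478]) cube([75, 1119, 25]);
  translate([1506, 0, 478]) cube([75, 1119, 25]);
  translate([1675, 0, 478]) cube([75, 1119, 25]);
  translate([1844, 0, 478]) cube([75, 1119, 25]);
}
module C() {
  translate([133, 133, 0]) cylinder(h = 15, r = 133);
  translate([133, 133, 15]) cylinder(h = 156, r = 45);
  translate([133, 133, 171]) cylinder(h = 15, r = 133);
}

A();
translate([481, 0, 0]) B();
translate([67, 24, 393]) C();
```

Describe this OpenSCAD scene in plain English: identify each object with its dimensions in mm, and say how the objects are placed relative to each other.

A is a four-legged stool. The seat is 341×302 mm, 33 mm thick, top at z = 393 mm. It stands on four round legs, each 42 mm in diameter, from z = 0 to the seat underside, each leg's axis is inset half a diameter from the nearest pair of seat edges (so the leg's bounding box is flush with the corner).

B is a bed frame 2073 mm long (x) by 1119 mm wide (y). Four 60×60 mm corner posts, 508 mm tall, at the corners of the footprint. Four rails of 33 mm thickness and 199 mm height run between adjacent posts with their undersides at z = 279 mm, their outer faces flush with the outside of the frame (the two x-running rails run between the posts' inner faces; the two y-running rails run between the posts' inner faces). 11 slats, each 75 mm wide (x) and 25 mm thick, lie across the top of the two x-running rails, running the full 1119 mm width of the frame in y; the slats are evenly spaced along x between the inner faces of the end posts with equal gaps (rounded down to the nearest mm) at the −x end and between each pair — any rounding remainder accumulates at the +x end.

C is a spool: two coaxial disc flanges of radius 133 mm and thickness 15 mm, joined by a core cylinder of radius 45 mm and height 156 mm. The lower flange rests on z = 0 and the three cylinders share a vertical axis.

The bed frame is on the floor beside the stool on its +x side. The spool is on top of the stool.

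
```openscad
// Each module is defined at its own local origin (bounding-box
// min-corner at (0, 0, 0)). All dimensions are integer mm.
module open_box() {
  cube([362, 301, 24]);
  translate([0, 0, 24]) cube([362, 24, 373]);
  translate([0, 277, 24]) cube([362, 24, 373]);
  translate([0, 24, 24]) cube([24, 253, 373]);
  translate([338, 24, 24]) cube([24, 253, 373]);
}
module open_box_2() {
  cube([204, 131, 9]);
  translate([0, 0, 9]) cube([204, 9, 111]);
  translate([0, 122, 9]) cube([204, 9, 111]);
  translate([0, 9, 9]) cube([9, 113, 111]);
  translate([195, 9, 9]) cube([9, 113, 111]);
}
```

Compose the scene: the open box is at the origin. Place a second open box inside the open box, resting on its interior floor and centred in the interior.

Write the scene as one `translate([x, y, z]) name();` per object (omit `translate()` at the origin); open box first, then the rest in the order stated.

open_box();
translate([79, 85, 24]) open_box_2();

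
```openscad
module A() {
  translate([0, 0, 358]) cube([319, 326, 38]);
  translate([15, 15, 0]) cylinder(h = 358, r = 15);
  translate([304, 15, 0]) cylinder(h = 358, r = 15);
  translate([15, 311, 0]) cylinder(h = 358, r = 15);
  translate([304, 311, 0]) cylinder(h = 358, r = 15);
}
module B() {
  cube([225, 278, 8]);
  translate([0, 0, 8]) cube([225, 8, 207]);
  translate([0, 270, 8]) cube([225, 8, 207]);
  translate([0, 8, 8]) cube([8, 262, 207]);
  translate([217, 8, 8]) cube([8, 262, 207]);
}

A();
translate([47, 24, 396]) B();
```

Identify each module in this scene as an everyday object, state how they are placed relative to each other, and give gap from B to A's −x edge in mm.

The open box's min-x is at 47; the stool's min-x is 0; gap = 47 mm.

A is a stool. B is an open box. The open box is on top of the stool, centred. The gap from the open box to the stool's −x edge is 47 mm.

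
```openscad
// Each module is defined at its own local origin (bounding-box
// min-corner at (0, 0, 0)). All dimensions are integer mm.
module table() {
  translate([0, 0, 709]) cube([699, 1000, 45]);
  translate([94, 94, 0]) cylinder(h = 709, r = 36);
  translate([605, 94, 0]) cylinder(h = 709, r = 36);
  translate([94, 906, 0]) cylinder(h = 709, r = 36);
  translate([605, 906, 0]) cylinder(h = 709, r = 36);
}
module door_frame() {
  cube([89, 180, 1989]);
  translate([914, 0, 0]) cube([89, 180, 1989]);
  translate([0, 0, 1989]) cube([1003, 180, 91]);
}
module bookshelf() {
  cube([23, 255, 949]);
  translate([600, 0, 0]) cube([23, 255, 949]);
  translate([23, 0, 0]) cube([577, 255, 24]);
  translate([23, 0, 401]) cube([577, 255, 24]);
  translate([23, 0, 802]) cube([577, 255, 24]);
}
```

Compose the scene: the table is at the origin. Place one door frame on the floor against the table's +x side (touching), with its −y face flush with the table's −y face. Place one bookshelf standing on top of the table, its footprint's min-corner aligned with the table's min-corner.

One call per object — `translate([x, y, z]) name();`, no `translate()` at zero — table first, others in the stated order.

table();
translate([699, 0, 0]) door_frame();
translate([0, 0, 754]) bookshelf();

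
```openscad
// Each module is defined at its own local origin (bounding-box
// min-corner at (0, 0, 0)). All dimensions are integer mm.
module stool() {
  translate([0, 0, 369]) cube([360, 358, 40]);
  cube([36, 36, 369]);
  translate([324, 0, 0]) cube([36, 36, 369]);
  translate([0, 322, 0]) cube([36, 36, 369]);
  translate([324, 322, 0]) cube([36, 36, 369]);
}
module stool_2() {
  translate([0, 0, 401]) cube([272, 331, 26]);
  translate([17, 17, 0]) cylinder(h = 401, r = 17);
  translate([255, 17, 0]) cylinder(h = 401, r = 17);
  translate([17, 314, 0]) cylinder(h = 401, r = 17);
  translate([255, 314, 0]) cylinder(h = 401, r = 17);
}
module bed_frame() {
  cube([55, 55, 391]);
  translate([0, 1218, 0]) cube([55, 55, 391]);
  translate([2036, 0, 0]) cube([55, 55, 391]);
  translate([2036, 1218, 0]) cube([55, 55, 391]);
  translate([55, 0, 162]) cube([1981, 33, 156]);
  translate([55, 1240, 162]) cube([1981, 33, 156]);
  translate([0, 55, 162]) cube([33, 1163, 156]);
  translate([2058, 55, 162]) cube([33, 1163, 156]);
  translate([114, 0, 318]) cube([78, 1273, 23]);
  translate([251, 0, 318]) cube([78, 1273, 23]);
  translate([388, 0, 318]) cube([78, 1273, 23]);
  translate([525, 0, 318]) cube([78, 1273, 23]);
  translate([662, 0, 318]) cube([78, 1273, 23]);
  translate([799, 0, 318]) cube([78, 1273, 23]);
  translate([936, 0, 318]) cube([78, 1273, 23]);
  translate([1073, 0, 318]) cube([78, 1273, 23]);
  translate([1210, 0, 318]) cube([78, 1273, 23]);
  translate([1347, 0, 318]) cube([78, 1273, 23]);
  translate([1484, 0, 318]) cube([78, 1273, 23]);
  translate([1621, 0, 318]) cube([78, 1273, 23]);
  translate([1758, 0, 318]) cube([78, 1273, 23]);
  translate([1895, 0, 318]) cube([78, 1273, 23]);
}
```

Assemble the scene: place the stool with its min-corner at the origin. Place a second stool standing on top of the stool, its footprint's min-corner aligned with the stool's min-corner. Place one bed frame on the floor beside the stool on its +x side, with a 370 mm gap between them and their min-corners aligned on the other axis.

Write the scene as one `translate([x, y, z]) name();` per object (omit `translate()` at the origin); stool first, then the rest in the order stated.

stool();
translate([0, 0, 409]) stool_2();
translate([730, 0, 0]) bed_frame();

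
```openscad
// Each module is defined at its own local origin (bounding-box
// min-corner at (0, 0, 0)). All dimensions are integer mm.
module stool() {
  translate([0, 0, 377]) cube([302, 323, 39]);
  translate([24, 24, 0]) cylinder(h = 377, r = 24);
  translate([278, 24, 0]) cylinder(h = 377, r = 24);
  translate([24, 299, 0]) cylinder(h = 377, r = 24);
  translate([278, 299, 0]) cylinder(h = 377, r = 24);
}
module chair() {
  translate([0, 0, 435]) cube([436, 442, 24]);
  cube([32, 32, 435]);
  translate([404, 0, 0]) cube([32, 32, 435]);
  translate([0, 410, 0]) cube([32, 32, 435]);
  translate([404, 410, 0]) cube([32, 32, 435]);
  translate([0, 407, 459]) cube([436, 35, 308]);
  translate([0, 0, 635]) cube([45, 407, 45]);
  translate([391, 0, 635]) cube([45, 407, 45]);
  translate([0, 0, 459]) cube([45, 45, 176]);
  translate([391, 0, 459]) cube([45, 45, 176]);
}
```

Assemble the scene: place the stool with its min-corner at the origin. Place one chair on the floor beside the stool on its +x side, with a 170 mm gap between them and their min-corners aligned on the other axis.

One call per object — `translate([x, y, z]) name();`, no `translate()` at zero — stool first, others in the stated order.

stool();
translate([472, 0, 0]) chair();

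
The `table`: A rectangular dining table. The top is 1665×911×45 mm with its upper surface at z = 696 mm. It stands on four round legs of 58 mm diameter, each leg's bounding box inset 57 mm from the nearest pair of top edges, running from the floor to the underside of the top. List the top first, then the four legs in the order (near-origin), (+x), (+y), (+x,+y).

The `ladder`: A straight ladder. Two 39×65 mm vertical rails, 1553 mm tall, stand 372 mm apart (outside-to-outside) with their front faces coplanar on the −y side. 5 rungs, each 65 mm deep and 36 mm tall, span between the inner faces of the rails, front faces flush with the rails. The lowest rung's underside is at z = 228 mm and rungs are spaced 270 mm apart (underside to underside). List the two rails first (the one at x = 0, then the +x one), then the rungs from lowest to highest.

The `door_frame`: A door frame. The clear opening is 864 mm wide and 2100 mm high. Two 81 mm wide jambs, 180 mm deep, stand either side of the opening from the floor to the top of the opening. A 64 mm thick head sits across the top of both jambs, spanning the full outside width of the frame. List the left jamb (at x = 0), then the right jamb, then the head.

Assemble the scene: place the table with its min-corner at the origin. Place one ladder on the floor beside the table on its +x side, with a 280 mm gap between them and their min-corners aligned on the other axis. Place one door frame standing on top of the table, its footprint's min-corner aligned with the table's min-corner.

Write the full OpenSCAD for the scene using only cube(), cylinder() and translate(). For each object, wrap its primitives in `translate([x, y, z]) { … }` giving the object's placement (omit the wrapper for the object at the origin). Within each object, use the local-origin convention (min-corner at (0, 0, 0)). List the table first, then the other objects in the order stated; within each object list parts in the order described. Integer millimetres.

translate([0, 0, 651]) cube([1665, 911, 45]);
translate([86, 86, 0]) cylinder(h = 651, r = 29);
translate([1579, 86, 0]) cylinder(h = 651, r = 29);
translate([86, 825, 0]) cylinder(h = 651, r = 29);
translate([1579, 825, 0]) cylinder(h = 651, r = 29);
translate([1945, 0, 0]) {
  cube([39, 65, 1553]);
  translate([333, 0, 0]) cube([39, 65, 1553]);
  translate([39, 0, 228]) cube([294, 65, 36]);
  translate([39, 0, 498]) cube([294, 65, 36]);
  translate([39, 0, 768]) cube([294, 65, 36]);
  translate([39, 0, 1038]) cube([294, 65, 36]);
  translate([39, 0, 1308]) cube([294, 65, 36]);
}
translate([0, 0, 696]) {
  cube([81, 180, 2100]);
  translate([945, 0, 0]) cube([81, 180, 2100]);
  translate([0, 0, 2100]) cube([1026, 180, 64]);
}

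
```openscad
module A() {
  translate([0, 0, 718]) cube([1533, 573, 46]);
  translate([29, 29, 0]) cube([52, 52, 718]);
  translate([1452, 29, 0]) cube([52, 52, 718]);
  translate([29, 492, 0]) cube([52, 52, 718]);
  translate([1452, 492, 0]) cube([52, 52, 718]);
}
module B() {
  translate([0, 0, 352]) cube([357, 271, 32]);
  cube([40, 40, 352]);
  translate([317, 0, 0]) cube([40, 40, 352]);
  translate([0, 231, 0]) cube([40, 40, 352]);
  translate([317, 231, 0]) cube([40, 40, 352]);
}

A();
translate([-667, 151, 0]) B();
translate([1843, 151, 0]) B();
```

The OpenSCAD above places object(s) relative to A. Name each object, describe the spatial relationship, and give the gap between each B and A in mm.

A is a table. B is a stool. Two stools sit around the table at the −x, +x sides. The gap between each stool and the table is 310 mm.

Each stool's nearest face is 310 mm from the table's bounding box.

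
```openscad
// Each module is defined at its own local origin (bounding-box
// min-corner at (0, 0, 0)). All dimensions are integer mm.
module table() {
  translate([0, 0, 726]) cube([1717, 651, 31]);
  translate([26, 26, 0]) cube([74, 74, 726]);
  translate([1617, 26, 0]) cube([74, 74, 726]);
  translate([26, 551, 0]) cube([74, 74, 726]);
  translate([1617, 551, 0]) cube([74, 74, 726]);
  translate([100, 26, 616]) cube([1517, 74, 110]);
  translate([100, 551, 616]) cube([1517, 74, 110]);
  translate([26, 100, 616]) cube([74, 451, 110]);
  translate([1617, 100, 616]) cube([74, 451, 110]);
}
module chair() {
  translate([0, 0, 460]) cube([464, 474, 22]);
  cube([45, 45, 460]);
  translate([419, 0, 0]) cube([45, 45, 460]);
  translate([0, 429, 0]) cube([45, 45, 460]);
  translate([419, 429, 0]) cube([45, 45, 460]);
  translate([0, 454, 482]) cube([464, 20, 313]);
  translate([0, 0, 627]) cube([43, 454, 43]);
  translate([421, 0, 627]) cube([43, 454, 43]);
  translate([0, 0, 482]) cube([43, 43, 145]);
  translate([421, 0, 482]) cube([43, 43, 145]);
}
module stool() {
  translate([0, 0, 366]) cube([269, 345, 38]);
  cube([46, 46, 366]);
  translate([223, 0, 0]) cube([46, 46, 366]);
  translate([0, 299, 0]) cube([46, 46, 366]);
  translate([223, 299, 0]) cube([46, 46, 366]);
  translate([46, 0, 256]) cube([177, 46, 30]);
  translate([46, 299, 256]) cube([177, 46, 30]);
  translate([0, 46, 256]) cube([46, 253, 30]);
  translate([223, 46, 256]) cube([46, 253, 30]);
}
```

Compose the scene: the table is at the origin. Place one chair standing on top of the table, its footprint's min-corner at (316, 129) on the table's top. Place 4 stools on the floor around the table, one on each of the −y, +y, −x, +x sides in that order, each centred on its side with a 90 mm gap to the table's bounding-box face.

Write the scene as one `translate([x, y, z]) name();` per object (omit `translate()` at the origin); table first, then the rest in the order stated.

table();
translate([316, 129, 757]) chair();
translate([724, -435, 0]) stool();
translate([724, 741, 0]) stool();
translate([-359, 153, 0]) stool();
translate([1807, 153, 0]) stool();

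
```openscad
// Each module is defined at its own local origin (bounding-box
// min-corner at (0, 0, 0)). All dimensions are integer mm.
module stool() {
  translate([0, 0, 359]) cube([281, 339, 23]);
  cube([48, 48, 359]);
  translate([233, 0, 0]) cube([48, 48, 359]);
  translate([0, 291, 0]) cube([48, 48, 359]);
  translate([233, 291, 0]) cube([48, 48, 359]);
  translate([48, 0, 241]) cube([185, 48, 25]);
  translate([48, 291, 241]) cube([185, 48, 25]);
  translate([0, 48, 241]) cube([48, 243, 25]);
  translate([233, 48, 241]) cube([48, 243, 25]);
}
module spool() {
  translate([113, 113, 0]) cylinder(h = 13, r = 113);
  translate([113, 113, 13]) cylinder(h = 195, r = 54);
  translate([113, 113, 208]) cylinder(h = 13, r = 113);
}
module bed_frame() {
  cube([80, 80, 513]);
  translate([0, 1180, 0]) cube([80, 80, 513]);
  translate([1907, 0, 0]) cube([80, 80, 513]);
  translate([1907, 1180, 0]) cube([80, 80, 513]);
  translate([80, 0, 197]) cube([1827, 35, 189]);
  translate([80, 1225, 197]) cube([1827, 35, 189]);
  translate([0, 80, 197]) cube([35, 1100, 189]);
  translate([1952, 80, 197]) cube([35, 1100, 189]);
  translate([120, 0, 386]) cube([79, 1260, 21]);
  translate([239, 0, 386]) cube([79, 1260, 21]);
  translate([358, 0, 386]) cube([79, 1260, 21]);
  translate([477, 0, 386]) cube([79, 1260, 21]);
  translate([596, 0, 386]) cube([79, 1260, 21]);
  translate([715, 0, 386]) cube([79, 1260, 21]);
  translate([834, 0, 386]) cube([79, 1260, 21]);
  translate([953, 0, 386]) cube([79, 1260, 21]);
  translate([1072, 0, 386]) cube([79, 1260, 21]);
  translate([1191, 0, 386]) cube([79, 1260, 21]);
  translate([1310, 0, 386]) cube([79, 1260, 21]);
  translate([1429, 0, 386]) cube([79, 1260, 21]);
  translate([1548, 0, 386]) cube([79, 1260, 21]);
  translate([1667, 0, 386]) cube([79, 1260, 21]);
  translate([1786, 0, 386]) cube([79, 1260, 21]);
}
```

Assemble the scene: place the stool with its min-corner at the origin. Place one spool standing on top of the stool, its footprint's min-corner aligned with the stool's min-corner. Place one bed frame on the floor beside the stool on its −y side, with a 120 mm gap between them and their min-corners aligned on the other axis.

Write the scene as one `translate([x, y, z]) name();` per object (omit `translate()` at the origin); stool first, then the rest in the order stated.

stool();
translate([0, 0, 382]) spool();
translate([0, -1380, 0]) bed_frame();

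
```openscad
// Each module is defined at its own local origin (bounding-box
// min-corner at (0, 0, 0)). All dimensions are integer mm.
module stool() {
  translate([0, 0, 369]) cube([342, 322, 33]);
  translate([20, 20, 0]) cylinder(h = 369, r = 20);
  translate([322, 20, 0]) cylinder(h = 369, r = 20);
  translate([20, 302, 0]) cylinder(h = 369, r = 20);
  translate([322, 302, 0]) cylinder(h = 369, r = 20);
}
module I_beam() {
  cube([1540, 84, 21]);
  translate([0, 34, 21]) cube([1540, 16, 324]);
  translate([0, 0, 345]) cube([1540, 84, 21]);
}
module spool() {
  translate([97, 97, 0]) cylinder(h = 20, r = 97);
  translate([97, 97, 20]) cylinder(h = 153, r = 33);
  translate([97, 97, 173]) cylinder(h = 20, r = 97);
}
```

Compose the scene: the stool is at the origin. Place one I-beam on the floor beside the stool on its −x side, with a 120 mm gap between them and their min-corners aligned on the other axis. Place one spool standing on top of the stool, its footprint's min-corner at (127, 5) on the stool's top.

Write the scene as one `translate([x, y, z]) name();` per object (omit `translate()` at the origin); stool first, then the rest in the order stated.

stool();
translate([-1660, 0, 0]) I_beam();
translate([127, 5, 402]) spool();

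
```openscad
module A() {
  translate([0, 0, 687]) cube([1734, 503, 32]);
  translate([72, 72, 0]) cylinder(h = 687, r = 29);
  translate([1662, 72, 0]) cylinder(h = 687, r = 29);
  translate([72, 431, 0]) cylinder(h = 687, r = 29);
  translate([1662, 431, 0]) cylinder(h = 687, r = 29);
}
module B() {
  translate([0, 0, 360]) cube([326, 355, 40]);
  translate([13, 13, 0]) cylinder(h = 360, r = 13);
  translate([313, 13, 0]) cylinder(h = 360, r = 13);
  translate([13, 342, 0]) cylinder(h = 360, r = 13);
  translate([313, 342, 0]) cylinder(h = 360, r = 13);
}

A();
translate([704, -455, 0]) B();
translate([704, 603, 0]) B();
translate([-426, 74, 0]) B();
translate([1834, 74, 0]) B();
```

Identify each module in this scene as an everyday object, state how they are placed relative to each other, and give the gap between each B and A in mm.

Each stool's nearest face is 100 mm from the table's bounding box.

A is a table. B is a stool. Four stools sit around the table at the −y, +y, −x, +x sides. The gap between each stool and the table is 100 mm.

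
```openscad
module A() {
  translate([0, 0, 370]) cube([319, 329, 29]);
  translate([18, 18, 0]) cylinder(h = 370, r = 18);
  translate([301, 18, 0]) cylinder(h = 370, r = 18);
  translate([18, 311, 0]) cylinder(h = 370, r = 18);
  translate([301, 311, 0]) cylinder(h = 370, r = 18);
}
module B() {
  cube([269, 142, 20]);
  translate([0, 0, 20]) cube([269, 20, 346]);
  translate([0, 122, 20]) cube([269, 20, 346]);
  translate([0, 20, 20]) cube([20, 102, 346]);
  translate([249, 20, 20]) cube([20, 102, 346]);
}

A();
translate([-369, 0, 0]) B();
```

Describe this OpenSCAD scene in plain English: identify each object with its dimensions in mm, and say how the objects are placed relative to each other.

A is a simple wooden stool: a rectangular seat 319 mm (x) by 329 mm (y), 29 mm thick, top face at z = 399 mm, on four round legs, each 36 mm in diameter. The legs rest on z = 0, each leg's axis is inset half a diameter from the nearest pair of seat edges (so the leg's bounding box is flush with the corner).

B is an open storage box with external size 269×142×366 mm and wall thickness 20 mm (the base is also 20 mm thick). The base covers the whole footprint; the four walls stand on the base, with the y-facing walls full-width and the x-facing walls fitting between their inner faces.

The open box is on the floor beside the stool on its −x side.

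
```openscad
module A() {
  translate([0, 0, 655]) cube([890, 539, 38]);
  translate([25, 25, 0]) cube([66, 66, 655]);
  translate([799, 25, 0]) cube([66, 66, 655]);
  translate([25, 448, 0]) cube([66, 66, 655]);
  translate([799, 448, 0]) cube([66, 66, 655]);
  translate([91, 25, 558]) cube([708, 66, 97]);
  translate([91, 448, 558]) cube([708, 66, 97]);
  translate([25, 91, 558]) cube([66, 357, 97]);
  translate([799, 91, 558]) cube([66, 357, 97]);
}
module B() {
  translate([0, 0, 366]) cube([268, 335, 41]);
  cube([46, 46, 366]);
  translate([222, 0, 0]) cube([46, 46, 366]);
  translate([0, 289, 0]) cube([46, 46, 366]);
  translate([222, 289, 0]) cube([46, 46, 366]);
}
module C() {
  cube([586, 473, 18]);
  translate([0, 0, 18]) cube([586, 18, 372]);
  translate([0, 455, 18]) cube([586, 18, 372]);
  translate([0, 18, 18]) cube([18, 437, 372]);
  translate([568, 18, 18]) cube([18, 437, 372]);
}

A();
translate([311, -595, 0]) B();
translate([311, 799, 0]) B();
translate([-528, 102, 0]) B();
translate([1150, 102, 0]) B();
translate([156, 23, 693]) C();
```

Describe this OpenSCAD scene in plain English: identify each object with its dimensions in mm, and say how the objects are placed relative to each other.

A is a rectangular dining table. The top is 890×539×38 mm with its upper surface at z = 693 mm. It stands on four 66×66 mm square legs, each inset 25 mm from the nearest pair of top edges, running from the floor to the underside of the top. Four apron rails, 66 mm thick and 97 mm tall, run between adjacent legs with their top edges flush with the underside of the top and their outer faces flush with the legs' outer faces.

B is a simple wooden stool: a rectangular seat 268 mm (x) by 335 mm (y), 41 mm thick, top face at z = 407 mm, on four square legs, each 46×46 mm in cross-section. The legs rest on z = 0, each flush with a corner of the seat.

C is an open-topped rectangular box: outside dimensions 586×473×390 mm, with a uniform wall and base thickness of 18 mm. The base is a full 586×473 slab on the floor; four walls sit on top of the base. The front and back walls (the −y and +y sides) span the full width; the two side walls fit between them.

Four stools sit around the table at the −y, +y, −x, +x sides. The open box is on top of the table.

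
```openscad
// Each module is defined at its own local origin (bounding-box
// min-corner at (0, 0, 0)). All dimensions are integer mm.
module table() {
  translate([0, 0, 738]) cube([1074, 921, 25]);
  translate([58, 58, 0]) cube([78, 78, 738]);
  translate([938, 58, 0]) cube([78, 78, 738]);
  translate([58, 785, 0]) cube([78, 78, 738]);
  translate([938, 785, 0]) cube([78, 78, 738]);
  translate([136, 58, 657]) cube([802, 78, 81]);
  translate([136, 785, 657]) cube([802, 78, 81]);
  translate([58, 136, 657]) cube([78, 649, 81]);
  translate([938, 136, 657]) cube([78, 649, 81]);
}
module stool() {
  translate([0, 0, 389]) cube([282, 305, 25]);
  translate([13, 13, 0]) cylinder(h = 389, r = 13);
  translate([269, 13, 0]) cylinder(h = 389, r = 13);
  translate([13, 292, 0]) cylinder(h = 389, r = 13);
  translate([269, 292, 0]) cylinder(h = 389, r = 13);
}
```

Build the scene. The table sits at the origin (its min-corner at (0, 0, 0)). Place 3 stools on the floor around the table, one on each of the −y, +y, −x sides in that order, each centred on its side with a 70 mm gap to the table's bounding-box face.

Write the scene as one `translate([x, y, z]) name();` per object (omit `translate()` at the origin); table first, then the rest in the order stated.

table();
translate([396, -375, 0]) stool();
translate([396, 991, 0]) stool();
translate([-352, 308, 0]) stool();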